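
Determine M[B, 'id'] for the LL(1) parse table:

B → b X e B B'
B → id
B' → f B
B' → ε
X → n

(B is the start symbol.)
To find M[B, 'id'], we find productions for B where 'id' is in the predict set (PREDICT(N → α) = (FIRST(α) \ {ε}) ∪ (FOLLOW(N) if α ⇒* ε)).

B → b X e B B': PREDICT = { 'b' }
B → id: PREDICT = { 'id' }
  'id' is in predict set, so this production goes in M[B, 'id']

M[B, 'id'] = B → id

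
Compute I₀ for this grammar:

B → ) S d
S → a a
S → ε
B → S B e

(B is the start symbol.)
First, augment the grammar with B' → B
I₀ = CLOSURE({ [B' → . B] }):
  [B' → . B] has the dot before B: add [B → . ) S d], [B → . S B e]
  [B → . S B e] has the dot before S: add [S → . a a], [S → .]
No further items can be added.

I₀ = { [B → . ) S d], [B → . S B e], [B' → . B], [S → . a a], [S → .] }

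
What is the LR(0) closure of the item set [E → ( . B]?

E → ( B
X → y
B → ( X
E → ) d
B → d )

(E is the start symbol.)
{ [B → . ( X], [B → . d )], [E → ( . B] }

To compute CLOSURE, for each item [A → α.Bβ] where B is a non-terminal, add [B → .γ] for all productions B → γ; repeat for the newly added items until nothing changes.

Start with: [E → ( . B]
  [E → ( . B] has the dot before B: add [B → . ( X], [B → . d )]
No further items can be added.

CLOSURE = { [B → . ( X], [B → . d )], [E → ( . B] }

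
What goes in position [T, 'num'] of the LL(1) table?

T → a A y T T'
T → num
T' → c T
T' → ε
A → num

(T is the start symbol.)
To find M[T, 'num'], we find productions for T where 'num' is in the predict set (PREDICT(N → α) = (FIRST(α) \ {ε}) ∪ (FOLLOW(N) if α ⇒* ε)).

T → a A y T T': PREDICT = { 'a' }
T → num: PREDICT = { 'num' }
  'num' is in predict set, so this production goes in M[T, 'num']

M[T, 'num'] = T → num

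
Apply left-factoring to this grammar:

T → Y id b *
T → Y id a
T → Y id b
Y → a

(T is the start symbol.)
Left-factoring transforms A → αβ₁ | αβ₂ into A → αA' and A' → β₁ | β₂
(α is the longest common prefix among the alternatives). Repeat until
no nonterminal has two alternatives with a common prefix.

Round 1: T has alternatives sharing prefix 'Y id'. Introduce T': T → Y id T'
  Add: T' → b *
  Add: T' → a
  Add: T' → b

Round 2: T' has alternatives sharing prefix 'b'. Introduce T'': T' → b T''
  Add: T'' → *
  Add: T'' → ε

No remaining common prefixes — done.

Resulting grammar:
T → Y id T'
T' → b T''
T'' → *
T'' → ε
T' → a
Y → a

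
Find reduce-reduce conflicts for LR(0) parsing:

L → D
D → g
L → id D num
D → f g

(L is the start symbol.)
Augment with L' → L and build the canonical LR(0) collection (I0 = CLOSURE({[L' → . L]}), then GOTO on every symbol after a dot until no new states appear). It has 9 states:
  I0: { [D → . f g], [D → . g], [L → . D], [L → . id D num], [L' → . L] }  — shift
  I1: { [L → D .] }  — reduce
  I2: { [L' → L .] }  — accept
  I3: { [D → f . g] }  — shift
  I4: { [D → g .] }  — reduce
  I5: { [D → . f g], [D → . g], [L → id . D num] }  — shift
  I6: { [L → id D . num] }  — shift
  I7: { [L → id D num .] }  — reduce
  I8: { [D → f g .] }  — reduce

No state contains more than one complete item.

Answer: No reduce-reduce conflicts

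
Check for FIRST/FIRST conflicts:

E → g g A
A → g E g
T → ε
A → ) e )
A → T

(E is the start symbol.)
A FIRST/FIRST conflict occurs when two productions N → α and N → β for the same non-terminal have FIRST(α) ∩ FIRST(β) ≠ ∅ (with ε ∈ FIRST of a nullable right-hand side, so two nullable alternatives also conflict).

FIRST sets of the non-terminals at (or reachable through a nullable prefix from) the front of some alternative:
  FIRST(T) = { ε }

Productions for A:
  A → g E g: FIRST = { 'g' }
  A → ) e ): FIRST = { ')' }
  A → T: FIRST = { ε }
E, T have only one production, so no FIRST/FIRST conflict is possible there.

All alternatives of each non-terminal have pairwise disjoint FIRST sets.

Answer: No FIRST/FIRST conflicts.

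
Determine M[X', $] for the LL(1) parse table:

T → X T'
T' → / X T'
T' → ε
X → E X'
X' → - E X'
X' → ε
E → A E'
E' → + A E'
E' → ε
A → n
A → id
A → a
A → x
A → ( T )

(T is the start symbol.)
To find M[X', $], we find productions for X' where $ is in the predict set (PREDICT(N → α) = (FIRST(α) \ {ε}) ∪ (FOLLOW(N) if α ⇒* ε)).

Relevant sets:
  FOLLOW(X') = { $, ')', '/' }

X' → - E X': PREDICT = { '-' }
X' → ε: PREDICT = { $, ')', '/' }
  $ is in predict set, so this production goes in M[X', $]

M[X', $] = X' → ε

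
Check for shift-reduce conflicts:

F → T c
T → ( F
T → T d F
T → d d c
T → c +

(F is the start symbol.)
No shift-reduce conflicts

Augment with F' → F and build the canonical LR(0) collection (I0 = CLOSURE({[F' → . F]}), then GOTO on every symbol after a dot until no new states appear). It has 13 states:
  I0: { [F → . T c], [F' → . F], [T → . ( F], [T → . T d F], [T → . c +], [T → . d d c] }  — shift
  I1: { [F → . T c], [T → ( . F], [T → . ( F], [T → . T d F], [T → . c +], [T → . d d c] }  — shift
  I2: { [F' → F .] }  — accept
  I3: { [F → T . c], [T → T . d F] }  — shift
  I4: { [T → c . +] }  — shift
  I5: { [T → d . d c] }  — shift
  I6: { [T → d d . c] }  — shift
  I7: { [T → d d c .] }  — reduce
  I8: { [T → c + .] }  — reduce
  I9: { [F → T c .] }  — reduce
  I10: { [F → . T c], [T → . ( F], [T → . T d F], [T → . c +], [T → . d d c], [T → T d . F] }  — shift
  I11: { [T → T d F .] }  — reduce
  I12: { [T → ( F .] }  — reduce

No state contains both a complete item and a shift item.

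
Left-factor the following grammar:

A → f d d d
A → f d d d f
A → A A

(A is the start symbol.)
A → f d d d A'
A' → ε
A' → f
A → A A

Left-factoring transforms A → αβ₁ | αβ₂ into A → αA' and A' → β₁ | β₂
(α is the longest common prefix among the alternatives). Repeat until
no nonterminal has two alternatives with a common prefix.

Round 1: A has alternatives sharing prefix 'f d d d'. Introduce A': A → f d d d A'
  Add: A' → ε
  Add: A' → f

No remaining common prefixes — done.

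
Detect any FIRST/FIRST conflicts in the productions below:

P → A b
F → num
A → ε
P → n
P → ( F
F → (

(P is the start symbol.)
FIRST sets of the non-terminals at (or reachable through a nullable prefix from) the front of some alternative:
  FIRST(A) = { ε }

Productions for P:
  P → A b: FIRST = { 'b' }
  P → n: FIRST = { 'n' }
  P → ( F: FIRST = { '(' }
Productions for F:
  F → num: FIRST = { 'num' }
  F → (: FIRST = { '(' }
A has only one production, so no FIRST/FIRST conflict is possible there.

All alternatives of each non-terminal have pairwise disjoint FIRST sets.

Answer: No FIRST/FIRST conflicts.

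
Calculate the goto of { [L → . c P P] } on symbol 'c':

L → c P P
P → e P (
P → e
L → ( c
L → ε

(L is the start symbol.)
{ [L → c . P P], [P → . e P (], [P → . e] }

GOTO(I, 'c') = CLOSURE({ [A → αX.β] : [A → α.Xβ] ∈ I, X = 'c' })

Items with dot before 'c', with the dot advanced:
  [L → . c P P] → [L → c . P P]
Closure of the advanced items:
  [L → c . P P] has the dot before P: add [P → . e P (], [P → . e]

GOTO = { [L → c . P P], [P → . e P (], [P → . e] }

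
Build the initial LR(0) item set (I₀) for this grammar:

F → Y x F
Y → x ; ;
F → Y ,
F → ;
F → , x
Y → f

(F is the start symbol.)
{ [F → . , x], [F → . ;], [F → . Y ,], [F → . Y x F], [F' → . F], [Y → . f], [Y → . x ; ;] }

First, augment the grammar with F' → F
I₀ = CLOSURE({ [F' → . F] }):
  [F' → . F] has the dot before F: add [F → . Y x F], [F → . Y ,], [F → . ;], [F → . , x]
  [F → . Y x F] has the dot before Y: add [Y → . x ; ;], [Y → . f]
No further items can be added.

I₀ = { [F → . , x], [F → . ;], [F → . Y ,], [F → . Y x F], [F' → . F], [Y → . f], [Y → . x ; ;] }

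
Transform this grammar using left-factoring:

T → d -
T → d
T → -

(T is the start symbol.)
Left-factoring transforms A → αβ₁ | αβ₂ into A → αA' and A' → β₁ | β₂
(α is the longest common prefix among the alternatives). Repeat until
no nonterminal has two alternatives with a common prefix.

Round 1: T has alternatives sharing prefix 'd'. Introduce T': T → d T'
  Add: T' → -
  Add: T' → ε

No remaining common prefixes — done.

Resulting grammar:
T → d T'
T' → -
T' → ε
T → -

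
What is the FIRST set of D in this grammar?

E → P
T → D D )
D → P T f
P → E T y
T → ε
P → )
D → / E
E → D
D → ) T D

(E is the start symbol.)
{ ')', '/' }

FIRST sets of the other non-terminals involved (by the same procedure, iterated to a fixed point):
  FIRST(P) = { ')', '/' }

From D → P T f:
  - P is a non-terminal: add FIRST(P) \ {ε} = { ')', '/' }
    P is not nullable, so stop
From D → / E:
  - '/' is a terminal: add '/' and stop
From D → ) T D:
  - ')' is a terminal: add ')' and stop

Collecting: FIRST(D) = { ')', '/' }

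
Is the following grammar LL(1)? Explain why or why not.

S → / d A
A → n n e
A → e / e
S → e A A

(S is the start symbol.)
Yes, the grammar is LL(1).

A grammar is LL(1) if for each non-terminal N with multiple productions, the predict sets of those productions are pairwise disjoint, where PREDICT(N → α) = (FIRST(α) \ {ε}) ∪ (FOLLOW(N) if α ⇒* ε).

For S:
  PREDICT(S → '/' d A) = { '/' }
  PREDICT(S → e A A) = { 'e' }
For A:
  PREDICT(A → n n e) = { 'n' }
  PREDICT(A → e '/' e) = { 'e' }

All predict sets are disjoint. The grammar IS LL(1).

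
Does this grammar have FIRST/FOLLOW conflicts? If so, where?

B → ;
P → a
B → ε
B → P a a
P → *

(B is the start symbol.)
No FIRST/FOLLOW conflicts.

Nullable non-terminals: B.
FIRST sets used below: FIRST(P) = { '*', 'a' }

B: nullable alternative(s) B → ε; FOLLOW(B) = { $ }
  B → ;: FIRST \ {ε} = { ';' } — disjoint from FOLLOW(B)
  B → ε: FIRST \ {ε} = { } — this is the only nullable alternative, skip
  B → P a a: FIRST \ {ε} = { '*', 'a' } — disjoint from FOLLOW(B)

P has no nullable alternative, so no FIRST/FOLLOW check is needed there.

No FIRST/FOLLOW conflicts found.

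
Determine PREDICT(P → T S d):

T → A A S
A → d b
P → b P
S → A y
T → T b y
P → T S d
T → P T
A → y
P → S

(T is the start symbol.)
{ 'b', 'd', 'y' }

PREDICT(P → T S d) = (FIRST(RHS) \ {ε}) ∪ (FOLLOW(P) if ε ∈ FIRST(RHS), i.e. RHS ⇒* ε)
FIRST(T) = { 'b', 'd', 'y' }
FIRST(T S d) = { 'b', 'd', 'y' }
ε ∉ FIRST(T S d), so FOLLOW(P) is not added.
PREDICT(P → T S d) = { 'b', 'd', 'y' }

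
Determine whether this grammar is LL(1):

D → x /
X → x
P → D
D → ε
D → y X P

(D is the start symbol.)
Yes, the grammar is LL(1).

Relevant sets:
  FOLLOW(D) = { $ }

For D:
  PREDICT(D → x '/') = { 'x' }
  PREDICT(D → ε) = { $ }
  PREDICT(D → y X P) = { 'y' }
X, P have a single production, so nothing to check there.

All predict sets are disjoint. The grammar IS LL(1).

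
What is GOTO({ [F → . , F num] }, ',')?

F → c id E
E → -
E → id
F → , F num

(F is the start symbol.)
{ [F → , . F num], [F → . , F num], [F → . c id E] }

GOTO(I, ',') = CLOSURE({ [A → αX.β] : [A → α.Xβ] ∈ I, X = ',' })

Items with dot before ',', with the dot advanced:
  [F → . , F num] → [F → , . F num]
Closure of the advanced items:
  [F → , . F num] has the dot before F: add [F → . c id E], [F → . , F num]

GOTO = { [F → , . F num], [F → . , F num], [F → . c id E] }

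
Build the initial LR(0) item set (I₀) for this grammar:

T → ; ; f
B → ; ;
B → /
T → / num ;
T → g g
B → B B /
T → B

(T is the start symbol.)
First, augment the grammar with T' → T
I₀ = CLOSURE({ [T' → . T] }):
  [T' → . T] has the dot before T: add [T → . ; ; f], [T → . / num ;], [T → . g g], [T → . B]
  [T → . B] has the dot before B: add [B → . ; ;], [B → . /], [B → . B B /]
No further items can be added.

I₀ = { [B → . /], [B → . ; ;], [B → . B B /], [T → . / num ;], [T → . ; ; f], [T → . B], [T → . g g], [T' → . T] }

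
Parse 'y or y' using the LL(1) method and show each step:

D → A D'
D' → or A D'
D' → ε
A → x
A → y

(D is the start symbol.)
LL(1) parsing maintains a stack (initially the start symbol over $) and the input. At each step: if the stack top is a terminal, match it against the current input token; if it is a non-terminal N, replace it with the RHS of M[N, lookahead] (the unique production whose predict set contains the lookahead).

Stack is shown with the top on the left.

Stack      Input     Action
---------------------------
D $        y or y $  output D → A D'
A D' $     y or y $  output A → y
y D' $     y or y $  match 'y'
D' $       or y $    output D' → or A D'
or A D' $  or y $    match 'or'
A D' $     y $       output A → y
y D' $     y $       match 'y'
D' $       $         output D' → ε
$          $         accept

The string is accepted.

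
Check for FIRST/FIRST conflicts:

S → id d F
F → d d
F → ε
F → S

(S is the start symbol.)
No FIRST/FIRST conflicts.

FIRST sets of the non-terminals at (or reachable through a nullable prefix from) the front of some alternative:
  FIRST(S) = { 'id' }

Productions for F:
  F → d d: FIRST = { 'd' }
  F → ε: FIRST = { ε }
  F → S: FIRST = { 'id' }
S has only one production, so no FIRST/FIRST conflict is possible there.

All alternatives of each non-terminal have pairwise disjoint FIRST sets.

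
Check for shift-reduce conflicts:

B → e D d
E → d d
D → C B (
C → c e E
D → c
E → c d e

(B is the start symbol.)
Yes — I5: [D → c .] vs [C → c . e E]

Augment with B' → B and build the canonical LR(0) collection (I0 = CLOSURE({[B' → . B]}), then GOTO on every symbol after a dot until no new states appear). It has 16 states:
  I0: { [B → . e D d], [B' → . B] }  — shift
  I1: { [B' → B .] }  — accept
  I2: { [B → e . D d], [C → . c e E], [D → . C B (], [D → . c] }  — shift
  I3: { [B → . e D d], [D → C . B (] }  — shift
  I4: { [B → e D . d] }  — shift
  I5: { [C → c . e E], [D → c .] }  — shift, reduce
  I6: { [C → c e . E], [E → . c d e], [E → . d d] }  — shift
  I7: { [C → c e E .] }  — reduce
  I8: { [E → c . d e] }  — shift
  I9: { [E → d . d] }  — shift
  I10: { [E → d d .] }  — reduce
  I11: { [E → c d . e] }  — shift
  I12: { [E → c d e .] }  — reduce
  I13: { [B → e D d .] }  — reduce
  I14: { [D → C B . (] }  — shift
  I15: { [D → C B ( .] }  — reduce

I5 contains reduce item [D → c .] and shift item [C → c . e E] — shift-reduce conflict.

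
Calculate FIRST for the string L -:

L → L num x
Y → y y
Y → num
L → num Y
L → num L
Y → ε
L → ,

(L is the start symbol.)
{ ',', 'num' }

FIRST sets of the non-terminals involved (from the grammar, by fixed-point iteration):
  FIRST(L) = { ',', 'num' }

To compute FIRST(L -), process the symbols left to right:
Symbol L is a non-terminal. Add FIRST(L) \ {ε} = { ',', 'num' }
L is not nullable (ε ∉ FIRST(L)), so stop here.
FIRST(L -) = { ',', 'num' }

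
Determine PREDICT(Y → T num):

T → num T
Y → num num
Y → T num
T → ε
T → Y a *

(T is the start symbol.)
{ 'num' }

PREDICT(Y → T num) = (FIRST(RHS) \ {ε}) ∪ (FOLLOW(Y) if ε ∈ FIRST(RHS), i.e. RHS ⇒* ε)
FIRST(T) = { 'num', ε }
FIRST(T num) = { 'num' }
ε ∉ FIRST(T num), so FOLLOW(Y) is not added.
PREDICT(Y → T num) = { 'num' }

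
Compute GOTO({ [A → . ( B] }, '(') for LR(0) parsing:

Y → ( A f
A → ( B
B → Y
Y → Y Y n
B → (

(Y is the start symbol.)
{ [A → ( . B], [B → . (], [B → . Y], [Y → . ( A f], [Y → . Y Y n] }

GOTO(I, '(') = CLOSURE({ [A → αX.β] : [A → α.Xβ] ∈ I, X = '(' })

Items with dot before '(', with the dot advanced:
  [A → . ( B] → [A → ( . B]
Closure of the advanced items:
  [A → ( . B] has the dot before B: add [B → . Y], [B → . (]
  [B → . Y] has the dot before Y: add [Y → . ( A f], [Y → . Y Y n]

GOTO = { [A → ( . B], [B → . (], [B → . Y], [Y → . ( A f], [Y → . Y Y n] }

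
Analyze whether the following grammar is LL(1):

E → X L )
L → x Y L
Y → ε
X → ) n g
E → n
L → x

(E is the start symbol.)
No. Predict set conflict for L: { 'x' }

Relevant sets:
  FIRST(X) = { ')' }

For E:
  PREDICT(E → X L ')') = { ')' }
  PREDICT(E → n) = { 'n' }
For L:
  PREDICT(L → x Y L) = { 'x' }
  PREDICT(L → x) = { 'x' }
Y, X have a single production, so nothing to check there.

Conflict found: Predict set conflict for L: { 'x' }
The grammar is NOT LL(1).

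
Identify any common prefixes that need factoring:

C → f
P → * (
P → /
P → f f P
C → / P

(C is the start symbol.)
No, left-factoring is not needed

Left-factoring is needed when two productions for the same non-terminal
share a common prefix on the right-hand side.

Productions for C:
  C → f
  C → / P
Productions for P:
  P → * (
  P → /
  P → f f P

No common prefixes found.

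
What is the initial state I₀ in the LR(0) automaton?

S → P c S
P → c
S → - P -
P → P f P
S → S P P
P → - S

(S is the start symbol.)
First, augment the grammar with S' → S
I₀ = CLOSURE({ [S' → . S] }):
  [S' → . S] has the dot before S: add [S → . P c S], [S → . - P -], [S → . S P P]
  [S → . P c S] has the dot before P: add [P → . c], [P → . P f P], [P → . - S]
No further items can be added.

I₀ = { [P → . - S], [P → . P f P], [P → . c], [S → . - P -], [S → . P c S], [S → . S P P], [S' → . S] }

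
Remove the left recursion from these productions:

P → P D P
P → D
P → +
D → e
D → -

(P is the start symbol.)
P → D P'
P → + P'
P' → D P P'
P' → ε
D → e
D → -

P is directly left-recursive. The standard transformation for
  A → A α₁ | ... | A α_m | β₁ | ... | β_n
is
  A  → β₁ A' | ... | β_n A'
  A' → α₁ A' | ... | α_m A' | ε

P → D becomes P → D P'
P → + becomes P → + P'
P → P D P becomes P' → D P P'
Add P' → ε

Productions for other non-terminals are unchanged:
  D → e
  D → -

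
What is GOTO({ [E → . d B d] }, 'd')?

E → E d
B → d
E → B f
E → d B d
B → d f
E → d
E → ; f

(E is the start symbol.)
{ [B → . d f], [B → . d], [E → d . B d] }

GOTO(I, 'd') = CLOSURE({ [A → αX.β] : [A → α.Xβ] ∈ I, X = 'd' })

Items with dot before 'd', with the dot advanced:
  [E → . d B d] → [E → d . B d]
Closure of the advanced items:
  [E → d . B d] has the dot before B: add [B → . d], [B → . d f]

GOTO = { [B → . d f], [B → . d], [E → d . B d] }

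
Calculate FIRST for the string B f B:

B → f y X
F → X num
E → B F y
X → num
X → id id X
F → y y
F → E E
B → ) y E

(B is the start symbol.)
FIRST sets of the non-terminals involved (from the grammar, by fixed-point iteration):
  FIRST(B) = { ')', 'f' }

To compute FIRST(B f B), process the symbols left to right:
Symbol B is a non-terminal. Add FIRST(B) \ {ε} = { ')', 'f' }
B is not nullable (ε ∉ FIRST(B)), so stop here.
FIRST(B f B) = { ')', 'f' }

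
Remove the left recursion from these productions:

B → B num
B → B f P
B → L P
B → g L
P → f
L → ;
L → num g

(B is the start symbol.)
B → L P B'
B → g L B'
B' → num B'
B' → f P B'
B' → ε
P → f
L → ;
L → num g

B is directly left-recursive. The standard transformation for
  A → A α₁ | ... | A α_m | β₁ | ... | β_n
is
  A  → β₁ A' | ... | β_n A'
  A' → α₁ A' | ... | α_m A' | ε

B → L P becomes B → L P B'
B → g L becomes B → g L B'
B → B num becomes B' → num B'
B → B f P becomes B' → f P B'
Add B' → ε

Productions for other non-terminals are unchanged:
  P → f
  L → ;
  L → num g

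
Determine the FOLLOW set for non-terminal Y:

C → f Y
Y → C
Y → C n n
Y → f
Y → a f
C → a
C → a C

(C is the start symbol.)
{ $, 'n' }

To compute FOLLOW(Y), find every occurrence of Y on a right-hand side N → α Y β: add FIRST(β) \ {ε}, and if β is empty or nullable also add FOLLOW(N). Iterate to a fixed point.

In C → f Y: Y is at the end, add FOLLOW(C)

The FOLLOW sets referred to above (computed the same way, to a fixed point):
  FOLLOW(C) = { $, 'n' }

Taking the union: FOLLOW(Y) = { $, 'n' }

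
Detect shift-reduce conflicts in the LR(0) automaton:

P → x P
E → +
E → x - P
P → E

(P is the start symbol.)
No shift-reduce conflicts

A shift-reduce conflict occurs when an LR(0) state has both:
  - a complete (reduce) item [A → α .] (dot at the end), and
  - a shift item [B → β . c γ] (dot before a terminal).

Augment with P' → P and build the canonical LR(0) collection (I0 = CLOSURE({[P' → . P]}), then GOTO on every symbol after a dot until no new states appear). It has 8 states:
  I0: { [E → . +], [E → . x - P], [P → . E], [P → . x P], [P' → . P] }  — shift
  I1: { [E → + .] }  — reduce
  I2: { [P → E .] }  — reduce
  I3: { [P' → P .] }  — accept
  I4: { [E → . +], [E → . x - P], [E → x . - P], [P → . E], [P → . x P], [P → x . P] }  — shift
  I5: { [E → . +], [E → . x - P], [E → x - . P], [P → . E], [P → . x P] }  — shift
  I6: { [P → x P .] }  — reduce
  I7: { [E → x - P .] }  — reduce

No state contains both a complete item and a shift item.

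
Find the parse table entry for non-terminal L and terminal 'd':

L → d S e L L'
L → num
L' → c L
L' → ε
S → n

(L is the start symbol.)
L → d S e L L'

To find M[L, 'd'], we find productions for L where 'd' is in the predict set (PREDICT(N → α) = (FIRST(α) \ {ε}) ∪ (FOLLOW(N) if α ⇒* ε)).

L → d S e L L': PREDICT = { 'd' }
  'd' is in predict set, so this production goes in M[L, 'd']
L → num: PREDICT = { 'num' }

M[L, 'd'] = L → d S e L L'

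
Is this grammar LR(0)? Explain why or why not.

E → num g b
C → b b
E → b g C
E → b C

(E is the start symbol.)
Yes, the grammar is LR(0)

A grammar is LR(0) if no state in the canonical LR(0) collection has:
  - both a shift item (dot before a terminal) and a complete item (shift-reduce conflict), or
  - two or more complete items (reduce-reduce conflict; the accept item [E' → E .] counts as a complete item here).

Augment with E' → E and build the canonical LR(0) collection (I0 = CLOSURE({[E' → . E]}), then GOTO on every symbol after a dot until no new states appear). It has 11 states:
  I0: { [E → . b C], [E → . b g C], [E → . num g b], [E' → . E] }  — shift
  I1: { [E' → E .] }  — accept
  I2: { [C → . b b], [E → b . C], [E → b . g C] }  — shift
  I3: { [E → num . g b] }  — shift
  I4: { [E → num g . b] }  — shift
  I5: { [E → num g b .] }  — reduce
  I6: { [E → b C .] }  — reduce
  I7: { [C → b . b] }  — shift
  I8: { [C → . b b], [E → b g . C] }  — shift
  I9: { [E → b g C .] }  — reduce
  I10: { [C → b b .] }  — reduce

Every state is either a pure shift/goto state or contains exactly one complete item and nothing to shift — no conflicts. The grammar is LR(0).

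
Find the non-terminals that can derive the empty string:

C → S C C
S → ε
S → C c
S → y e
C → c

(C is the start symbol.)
ε-productions: S → ε
So S is immediately nullable.
No further non-terminal can be added: every production for the remaining non-terminals contains a terminal or a non-nullable non-terminal.
Nullable = { 'S' }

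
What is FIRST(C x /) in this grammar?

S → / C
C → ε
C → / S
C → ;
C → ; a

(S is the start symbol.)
{ '/', ';', 'x' }

FIRST sets of the non-terminals involved (from the grammar, by fixed-point iteration):
  FIRST(C) = { '/', ';', ε }

To compute FIRST(C x /), process the symbols left to right:
Symbol C is a non-terminal. Add FIRST(C) \ {ε} = { '/', ';' }
C is nullable (ε ∈ FIRST(C)), continue to the next symbol.
Symbol x is a terminal. Add 'x' and stop.
FIRST(C x /) = { '/', ';', 'x' }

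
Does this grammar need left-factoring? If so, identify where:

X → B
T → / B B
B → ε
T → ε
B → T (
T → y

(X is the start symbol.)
No, left-factoring is not needed

Left-factoring is needed when two productions for the same non-terminal
share a common prefix on the right-hand side.

Productions for T:
  T → / B B
  T → ε
  T → y
Productions for B:
  B → ε
  B → T (

No common prefixes found.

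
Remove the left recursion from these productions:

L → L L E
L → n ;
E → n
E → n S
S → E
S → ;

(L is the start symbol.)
L is directly left-recursive. The standard transformation for
  A → A α₁ | ... | A α_m | β₁ | ... | β_n
is
  A  → β₁ A' | ... | β_n A'
  A' → α₁ A' | ... | α_m A' | ε

L → n ; becomes L → n ; L'
L → L L E becomes L' → L E L'
Add L' → ε

Productions for other non-terminals are unchanged:
  E → n
  E → n S
  S → E
  S → ;

Resulting grammar:
L → n ; L'
L' → L E L'
L' → ε
E → n
E → n S
S → E
S → ;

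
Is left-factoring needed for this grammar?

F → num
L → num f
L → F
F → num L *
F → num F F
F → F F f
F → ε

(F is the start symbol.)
Yes, F has productions with common prefix 'num'

Left-factoring is needed when two productions for the same non-terminal
share a common prefix on the right-hand side.

Productions for F:
  F → num
  F → num L *
  F → num F F
  F → F F f
  F → ε
Productions for L:
  L → num f
  L → F

Found common prefix 'num' in productions for F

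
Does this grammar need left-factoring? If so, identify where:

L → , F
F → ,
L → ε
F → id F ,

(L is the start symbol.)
No, left-factoring is not needed

Left-factoring is needed when two productions for the same non-terminal
share a common prefix on the right-hand side.

Productions for L:
  L → , F
  L → ε
Productions for F:
  F → ,
  F → id F ,

No common prefixes found.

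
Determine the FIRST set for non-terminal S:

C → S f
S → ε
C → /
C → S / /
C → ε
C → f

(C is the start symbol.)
To compute FIRST(S), examine every production with S on the left-hand side, reading each right-hand side left to right until a non-nullable symbol is reached.

From S → ε:
  - ε-production, so ε ∈ FIRST(S)

Collecting: FIRST(S) = { ε }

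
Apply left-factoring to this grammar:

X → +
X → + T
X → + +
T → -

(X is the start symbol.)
X → + X'
X' → ε
X' → T
X' → +
T → -

Left-factoring transforms A → αβ₁ | αβ₂ into A → αA' and A' → β₁ | β₂
(α is the longest common prefix among the alternatives). Repeat until
no nonterminal has two alternatives with a common prefix.

Round 1: X has alternatives sharing prefix '+'. Introduce X': X → + X'
  Add: X' → ε
  Add: X' → T
  Add: X' → +

No remaining common prefixes — done.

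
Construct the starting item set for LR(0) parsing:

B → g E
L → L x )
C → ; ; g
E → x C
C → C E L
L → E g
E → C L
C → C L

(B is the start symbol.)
{ [B → . g E], [B' → . B] }

First, augment the grammar with B' → B
I₀ = CLOSURE({ [B' → . B] }):
  [B' → . B] has the dot before B: add [B → . g E]
No further items can be added.

I₀ = { [B → . g E], [B' → . B] }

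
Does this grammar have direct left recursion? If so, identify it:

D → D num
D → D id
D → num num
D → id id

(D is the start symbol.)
Direct left recursion occurs when N → N α for some non-terminal N (the right-hand side begins with the left-hand side itself).

D → D num: LEFT RECURSIVE (starts with D)
D → D id: LEFT RECURSIVE (starts with D)
D → num num: starts with num
D → id id: starts with id

The grammar has direct left recursion on: D.

Answer: Yes, D is left-recursive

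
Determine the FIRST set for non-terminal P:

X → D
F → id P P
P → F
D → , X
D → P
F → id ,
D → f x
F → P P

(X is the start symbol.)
{ 'id' }

To compute FIRST(P), examine every production with P on the left-hand side, reading each right-hand side left to right until a non-nullable symbol is reached.

FIRST sets of the other non-terminals involved (by the same procedure, iterated to a fixed point):
  FIRST(F) = { 'id' }

From P → F:
  - F is a non-terminal: add FIRST(F) \ {ε} = { 'id' }
    F is not nullable, so stop

Collecting: FIRST(P) = { 'id' }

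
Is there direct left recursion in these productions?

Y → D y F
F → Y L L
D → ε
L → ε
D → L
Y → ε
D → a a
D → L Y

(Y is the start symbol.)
No direct left recursion

Direct left recursion occurs when N → N α for some non-terminal N (the right-hand side begins with the left-hand side itself).

Y → D y F: starts with D
F → Y L L: starts with Y
D → ε: starts with ε
L → ε: starts with ε
D → L: starts with L
Y → ε: starts with ε
D → a a: starts with a
D → L Y: starts with L

No direct left recursion found.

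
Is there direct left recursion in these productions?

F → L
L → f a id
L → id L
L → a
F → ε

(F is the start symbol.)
Direct left recursion occurs when N → N α for some non-terminal N (the right-hand side begins with the left-hand side itself).

F → L: starts with L
L → f a id: starts with f
L → id L: starts with id
L → a: starts with a
F → ε: starts with ε

No direct left recursion found.

Answer: No direct left recursion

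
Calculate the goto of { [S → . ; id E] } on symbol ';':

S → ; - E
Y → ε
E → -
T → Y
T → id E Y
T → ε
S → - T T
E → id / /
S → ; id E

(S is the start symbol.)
{ [S → ; . id E] }

GOTO(I, ';') = CLOSURE({ [A → αX.β] : [A → α.Xβ] ∈ I, X = ';' })

Items with dot before ';', with the dot advanced:
  [S → . ; id E] → [S → ; . id E]
Closure adds nothing (no advanced item has the dot before a non-terminal).

GOTO = { [S → ; . id E] }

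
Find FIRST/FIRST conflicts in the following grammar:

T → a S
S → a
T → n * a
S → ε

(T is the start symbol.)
No FIRST/FIRST conflicts.

A FIRST/FIRST conflict occurs when two productions N → α and N → β for the same non-terminal have FIRST(α) ∩ FIRST(β) ≠ ∅ (with ε ∈ FIRST of a nullable right-hand side, so two nullable alternatives also conflict).

Productions for T:
  T → a S: FIRST = { 'a' }
  T → n * a: FIRST = { 'n' }
Productions for S:
  S → a: FIRST = { 'a' }
  S → ε: FIRST = { ε }

All alternatives of each non-terminal have pairwise disjoint FIRST sets.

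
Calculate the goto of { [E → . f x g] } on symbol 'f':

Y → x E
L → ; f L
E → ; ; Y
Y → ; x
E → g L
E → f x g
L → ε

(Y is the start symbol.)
GOTO(I, 'f') = CLOSURE({ [A → αX.β] : [A → α.Xβ] ∈ I, X = 'f' })

Items with dot before 'f', with the dot advanced:
  [E → . f x g] → [E → f . x g]
Closure adds nothing (no advanced item has the dot before a non-terminal).

GOTO = { [E → f . x g] }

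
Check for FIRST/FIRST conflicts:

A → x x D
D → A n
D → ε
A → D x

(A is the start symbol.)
Yes. A → x x D / A → D x on { 'x' }

A FIRST/FIRST conflict occurs when two productions N → α and N → β for the same non-terminal have FIRST(α) ∩ FIRST(β) ≠ ∅ (with ε ∈ FIRST of a nullable right-hand side, so two nullable alternatives also conflict).

FIRST sets of the non-terminals at (or reachable through a nullable prefix from) the front of some alternative:
  FIRST(D) = { 'x', ε }
  FIRST(A) = { 'x' }

Productions for A:
  A → x x D: FIRST = { 'x' }
  A → D x: FIRST = { 'x' }
Productions for D:
  D → A n: FIRST = { 'x' }
  D → ε: FIRST = { ε }

Conflict for A: A → x x D and A → D x
  Overlap: { 'x' }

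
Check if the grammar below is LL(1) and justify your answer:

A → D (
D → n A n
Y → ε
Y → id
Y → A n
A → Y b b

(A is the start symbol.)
A grammar is LL(1) if for each non-terminal N with multiple productions, the predict sets of those productions are pairwise disjoint, where PREDICT(N → α) = (FIRST(α) \ {ε}) ∪ (FOLLOW(N) if α ⇒* ε).

Relevant sets:
  FIRST(D) = { 'n' }
  FIRST(Y) = { 'b', 'id', 'n', ε }
  FIRST(A) = { 'b', 'id', 'n' }
  FOLLOW(Y) = { 'b' }

For A:
  PREDICT(A → D '(') = { 'n' }
  PREDICT(A → Y b b) = { 'b', 'id', 'n' }
For Y:
  PREDICT(Y → ε) = { 'b' }
  PREDICT(Y → id) = { 'id' }
  PREDICT(Y → A n) = { 'b', 'id', 'n' }
D has a single production, so nothing to check there.

Conflict found: Predict set conflict for A: { 'n' }
The grammar is NOT LL(1).

Answer: No. Predict set conflict for A: { 'n' }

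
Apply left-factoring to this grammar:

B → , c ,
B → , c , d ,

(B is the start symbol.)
Left-factoring transforms A → αβ₁ | αβ₂ into A → αA' and A' → β₁ | β₂
(α is the longest common prefix among the alternatives). Repeat until
no nonterminal has two alternatives with a common prefix.

Round 1: B has alternatives sharing prefix ', c ,'. Introduce B': B → , c , B'
  Add: B' → ε
  Add: B' → d ,

No remaining common prefixes — done.

Resulting grammar:
B → , c , B'
B' → ε
B' → d ,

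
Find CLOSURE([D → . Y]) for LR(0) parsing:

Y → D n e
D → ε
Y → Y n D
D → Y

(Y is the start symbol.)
To compute CLOSURE, for each item [A → α.Bβ] where B is a non-terminal, add [B → .γ] for all productions B → γ; repeat for the newly added items until nothing changes.

Start with: [D → . Y]
  [D → . Y] has the dot before Y: add [Y → . D n e], [Y → . Y n D]
  [Y → . D n e] has the dot before D: add [D → .]
No further items can be added.

CLOSURE = { [D → . Y], [D → .], [Y → . D n e], [Y → . Y n D] }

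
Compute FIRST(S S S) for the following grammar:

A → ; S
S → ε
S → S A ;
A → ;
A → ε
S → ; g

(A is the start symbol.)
{ ';', ε }

FIRST sets of the non-terminals involved (from the grammar, by fixed-point iteration):
  FIRST(S) = { ';', ε }

To compute FIRST(S S S), process the symbols left to right:
Symbol S is a non-terminal. Add FIRST(S) \ {ε} = { ';' }
S is nullable (ε ∈ FIRST(S)), continue to the next symbol.
Symbol S is a non-terminal. Add FIRST(S) \ {ε} = { ';' }
S is nullable (ε ∈ FIRST(S)), continue to the next symbol.
Symbol S is a non-terminal. Add FIRST(S) \ {ε} = { ';' }
S is nullable (ε ∈ FIRST(S)), continue to the next symbol.
All symbols are nullable, so ε is in the result.
FIRST(S S S) = { ';', ε }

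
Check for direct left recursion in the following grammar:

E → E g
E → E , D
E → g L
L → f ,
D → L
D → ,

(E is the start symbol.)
Yes, E is left-recursive

E → E g: LEFT RECURSIVE (starts with E)
E → E , D: LEFT RECURSIVE (starts with E)
E → g L: starts with g
L → f ,: starts with f
D → L: starts with L
D → ,: starts with ','

The grammar has direct left recursion on: E.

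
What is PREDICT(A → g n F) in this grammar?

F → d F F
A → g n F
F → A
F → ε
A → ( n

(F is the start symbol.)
{ 'g' }

PREDICT(A → g n F) = (FIRST(RHS) \ {ε}) ∪ (FOLLOW(A) if ε ∈ FIRST(RHS), i.e. RHS ⇒* ε)
FIRST(g n F) = { 'g' }
ε ∉ FIRST(g n F), so FOLLOW(A) is not added.
PREDICT(A → g n F) = { 'g' }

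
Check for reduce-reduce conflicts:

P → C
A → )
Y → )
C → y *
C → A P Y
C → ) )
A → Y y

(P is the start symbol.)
Yes — I1: [A → ) .] vs [Y → ) .]

A reduce-reduce conflict occurs when an LR(0) state has two complete items [A → α .] and [B → β .] — both call for a reduction, and with no lookahead the parser cannot choose between them.

Augment with P' → P and build the canonical LR(0) collection (I0 = CLOSURE({[P' → . P]}), then GOTO on every symbol after a dot until no new states appear). It has 13 states:
  I0: { [A → . )], [A → . Y y], [C → . ) )], [C → . A P Y], [C → . y *], [P → . C], [P' → . P], [Y → . )] }  — shift
  I1: { [A → ) .], [C → ) . )], [Y → ) .] }  — shift, 2 reduces
  I2: { [A → . )], [A → . Y y], [C → . ) )], [C → . A P Y], [C → . y *], [C → A . P Y], [P → . C], [Y → . )] }  — shift
  I3: { [P → C .] }  — reduce
  I4: { [P' → P .] }  — accept
  I5: { [A → Y . y] }  — shift
  I6: { [C → y . *] }  — shift
  I7: { [C → y * .] }  — reduce
  I8: { [A → Y y .] }  — reduce
  I9: { [C → A P . Y], [Y → . )] }  — shift
  I10: { [Y → ) .] }  — reduce
  I11: { [C → A P Y .] }  — reduce
  I12: { [C → ) ) .] }  — reduce

I1 contains complete items [A → ) .], [Y → ) .] — reduce-reduce conflict.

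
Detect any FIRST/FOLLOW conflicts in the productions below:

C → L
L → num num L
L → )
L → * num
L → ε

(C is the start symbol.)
No FIRST/FOLLOW conflicts.

A FIRST/FOLLOW conflict occurs when a non-terminal N has a nullable alternative N → β (β ⇒* ε) and another alternative N → α with FIRST(α) ∩ FOLLOW(N) ≠ ∅: on such a lookahead the parser cannot decide between expanding α and letting N vanish via β.

Nullable non-terminals: C, L.
C has a nullable alternative but only one production, so nothing to check.

L: nullable alternative(s) L → ε; FOLLOW(L) = { $ }
  L → num num L: FIRST \ {ε} = { 'num' } — disjoint from FOLLOW(L)
  L → ): FIRST \ {ε} = { ')' } — disjoint from FOLLOW(L)
  L → * num: FIRST \ {ε} = { '*' } — disjoint from FOLLOW(L)
  L → ε: FIRST \ {ε} = { } — this is the only nullable alternative, skip

No FIRST/FOLLOW conflicts found.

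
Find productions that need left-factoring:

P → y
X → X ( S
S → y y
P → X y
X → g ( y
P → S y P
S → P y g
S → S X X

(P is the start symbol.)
No, left-factoring is not needed

Left-factoring is needed when two productions for the same non-terminal
share a common prefix on the right-hand side.

Productions for P:
  P → y
  P → X y
  P → S y P
Productions for X:
  X → X ( S
  X → g ( y
Productions for S:
  S → y y
  S → P y g
  S → S X X

No common prefixes found.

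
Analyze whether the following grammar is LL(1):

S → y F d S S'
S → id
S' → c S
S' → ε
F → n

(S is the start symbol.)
No. Predict set conflict for S': { 'c' }

A grammar is LL(1) if for each non-terminal N with multiple productions, the predict sets of those productions are pairwise disjoint, where PREDICT(N → α) = (FIRST(α) \ {ε}) ∪ (FOLLOW(N) if α ⇒* ε).

Relevant sets:
  FOLLOW(S') = { $, 'c' }

For S:
  PREDICT(S → y F d S S') = { 'y' }
  PREDICT(S → id) = { 'id' }
For S':
  PREDICT(S' → c S) = { 'c' }
  PREDICT(S' → ε) = { $, 'c' }
F has a single production, so nothing to check there.

Conflict found: Predict set conflict for S': { 'c' }
The grammar is NOT LL(1).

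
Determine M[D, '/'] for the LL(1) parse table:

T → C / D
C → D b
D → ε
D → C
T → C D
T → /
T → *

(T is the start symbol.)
To find M[D, '/'], we find productions for D where '/' is in the predict set (PREDICT(N → α) = (FIRST(α) \ {ε}) ∪ (FOLLOW(N) if α ⇒* ε)).

Relevant sets:
  FIRST(C) = { 'b' }
  FOLLOW(D) = { $, 'b' }

D → ε: PREDICT = { $, 'b' }
D → C: PREDICT = { 'b' }

M[D, '/'] is empty (no production applies)

Answer: Empty (error entry)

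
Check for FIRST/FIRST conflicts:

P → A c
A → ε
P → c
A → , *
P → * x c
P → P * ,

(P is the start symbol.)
Yes. P → A c / P → c on { 'c' }; P → A c / P → P '*' ',' on { ',', 'c' }; P → c / P → P '*' ',' on { 'c' }; P → '*' x c / P → P '*' ',' on { '*' }

FIRST sets of the non-terminals at (or reachable through a nullable prefix from) the front of some alternative:
  FIRST(A) = { ',', ε }
  FIRST(P) = { '*', ',', 'c' }

Productions for P:
  P → A c: FIRST = { ',', 'c' }
  P → c: FIRST = { 'c' }
  P → * x c: FIRST = { '*' }
  P → P * ,: FIRST = { '*', ',', 'c' }
Productions for A:
  A → ε: FIRST = { ε }
  A → , *: FIRST = { ',' }

Conflict for P: P → A c and P → c
  Overlap: { 'c' }
Conflict for P: P → A c and P → P * ,
  Overlap: { ',', 'c' }
Conflict for P: P → c and P → P * ,
  Overlap: { 'c' }
Conflict for P: P → * x c and P → P * ,
  Overlap: { '*' }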